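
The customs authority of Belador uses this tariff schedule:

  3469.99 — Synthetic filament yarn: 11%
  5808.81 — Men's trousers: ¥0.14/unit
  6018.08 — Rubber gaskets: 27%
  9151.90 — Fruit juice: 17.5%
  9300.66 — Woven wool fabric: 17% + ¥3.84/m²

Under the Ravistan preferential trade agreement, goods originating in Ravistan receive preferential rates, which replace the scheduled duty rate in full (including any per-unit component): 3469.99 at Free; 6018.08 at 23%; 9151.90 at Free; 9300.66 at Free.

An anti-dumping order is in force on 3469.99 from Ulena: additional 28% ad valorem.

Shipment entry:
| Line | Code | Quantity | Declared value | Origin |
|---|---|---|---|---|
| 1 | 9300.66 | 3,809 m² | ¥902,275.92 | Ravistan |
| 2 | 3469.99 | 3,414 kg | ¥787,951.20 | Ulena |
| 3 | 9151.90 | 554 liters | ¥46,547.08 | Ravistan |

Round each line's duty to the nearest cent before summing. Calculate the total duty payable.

Line 1 (9300.66, Ravistan, 3,809 m², ¥902,275.92):
Base rate for 9300.66 is 17% + ¥3.84/m².
Origin Ravistan qualifies under the Belador–Ravistan agreement and 9300.66 is covered: preferential rate Free applies instead.
Duty = ¥902,275.92 × 0% = ¥0.00.
Line 2 (3469.99, Ulena, 3,414 kg, ¥787,951.20):
Base rate for 3469.99 is 11%.
3469.99 has an FTA preferential rate, but origin Ulena is not Ravistan; base rate stands.
Additional duty on 3469.99 from Ulena: +28%. Applied ad valorem rate: 11% + 28% = 39%.
Duty = ¥787,951.20 × 39% = ¥307,300.97.
Line 3 (9151.90, Ravistan, 554 liters, ¥46,547.08):
Base rate for 9151.90 is 17.5%.
Origin Ravistan qualifies under the Belador–Ravistan agreement and 9151.90 is covered: preferential rate Free applies instead.
Duty = ¥46,547.08 × 0% = ¥0.00.
Total = ¥0.00 + ¥307,300.97 + ¥0.00 = ¥307,300.97.

¥307,300.97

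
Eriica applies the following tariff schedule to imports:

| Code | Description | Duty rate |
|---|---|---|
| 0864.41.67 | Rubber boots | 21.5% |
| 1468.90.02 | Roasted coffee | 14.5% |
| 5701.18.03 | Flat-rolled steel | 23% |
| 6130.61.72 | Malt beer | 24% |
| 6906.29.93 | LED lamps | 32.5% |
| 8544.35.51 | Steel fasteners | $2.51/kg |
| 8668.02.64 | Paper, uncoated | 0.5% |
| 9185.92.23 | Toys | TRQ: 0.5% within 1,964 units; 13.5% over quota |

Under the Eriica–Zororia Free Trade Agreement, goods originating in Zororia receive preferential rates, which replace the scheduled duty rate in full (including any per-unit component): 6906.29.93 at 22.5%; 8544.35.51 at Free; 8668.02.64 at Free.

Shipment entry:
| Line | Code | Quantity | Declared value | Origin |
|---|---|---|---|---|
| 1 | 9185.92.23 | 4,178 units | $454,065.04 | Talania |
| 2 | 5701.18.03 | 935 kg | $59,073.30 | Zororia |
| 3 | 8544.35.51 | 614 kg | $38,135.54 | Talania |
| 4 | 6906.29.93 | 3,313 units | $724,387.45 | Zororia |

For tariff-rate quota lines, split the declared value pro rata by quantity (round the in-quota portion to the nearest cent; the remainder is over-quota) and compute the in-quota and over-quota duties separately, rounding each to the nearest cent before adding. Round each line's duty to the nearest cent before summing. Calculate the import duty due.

Line 1 (9185.92.23, Talania, 4,178 units, $454,065.04):
Code 9185.92.23 is under a tariff-rate quota (threshold 1,964 units). In-quota: 1,964 units at 0.5%; over-quota: 2,214 units at 13.5%.
Pro-rata value split: in-quota = $454,065.04 × 1,964/4,178 = $213,447.52; over-quota = $454,065.04 − $213,447.52 = $240,617.52.
In-quota duty = $213,447.52 × 0.5% = $1,067.24. Over-quota duty = $240,617.52 × 13.5% = $32,483.37.
Line duty = $1,067.24 + $32,483.37 = $33,550.61.
Line 2 (5701.18.03, Zororia, 935 kg, $59,073.30):
Base rate for 5701.18.03 is 23%.
Origin Zororia is the FTA partner but 5701.18.03 is not on the preference list; base rate stands.
Duty = $59,073.30 × 23% = $13,586.86.
Line 3 (8544.35.51, Talania, 614 kg, $38,135.54):
Base rate for 8544.35.51 is $2.51/kg.
8544.35.51 has an FTA preferential rate, but origin Talania is not Zororia; base rate stands.
Duty = 614 × $2.51 = $1,541.14.
Line 4 (6906.29.93, Zororia, 3,313 units, $724,387.45):
Base rate for 6906.29.93 is 32.5%.
Origin Zororia qualifies under the Eriica–Zororia agreement and 6906.29.93 is covered: preferential rate 22.5% applies instead.
Duty = $724,387.45 × 22.5% = $162,987.18.
Total = $33,550.61 + $13,586.86 + $1,541.14 + $162,987.18 = $211,665.79.

$211,665.79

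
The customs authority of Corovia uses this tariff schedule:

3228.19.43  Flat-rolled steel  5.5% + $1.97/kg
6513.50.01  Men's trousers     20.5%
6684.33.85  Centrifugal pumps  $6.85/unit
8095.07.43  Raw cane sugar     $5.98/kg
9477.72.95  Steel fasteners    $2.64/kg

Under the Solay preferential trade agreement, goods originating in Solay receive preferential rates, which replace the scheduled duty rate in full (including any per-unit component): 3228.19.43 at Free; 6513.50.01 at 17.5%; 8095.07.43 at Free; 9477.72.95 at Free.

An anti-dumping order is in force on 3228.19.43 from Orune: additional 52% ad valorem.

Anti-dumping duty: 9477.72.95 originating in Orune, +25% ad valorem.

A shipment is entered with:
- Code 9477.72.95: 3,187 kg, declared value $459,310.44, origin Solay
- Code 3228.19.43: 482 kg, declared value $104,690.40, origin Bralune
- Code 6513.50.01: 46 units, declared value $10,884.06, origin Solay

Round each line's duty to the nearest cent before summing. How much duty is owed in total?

Line 1 (9477.72.95, Solay, 3,187 kg, $459,310.44):
Base rate for 9477.72.95 is $2.64/kg.
Origin Solay qualifies under the Corovia–Solay agreement and 9477.72.95 is covered: preferential rate Free applies instead.
The additional-duty order on 9477.72.95 targets Orune, not Solay; it does not apply.
Duty = $459,310.44 × 0% = $0.00.
Line 2 (3228.19.43, Bralune, 482 kg, $104,690.40):
Base rate for 3228.19.43 is 5.5% + $1.97/kg.
3228.19.43 has an FTA preferential rate, but origin Bralune is not Solay; base rate stands.
The additional-duty order on 3228.19.43 targets Orune, not Bralune; it does not apply.
Duty = $104,690.40 × 5.5% + 482 × $1.97 = $6,707.51.
Line 3 (6513.50.01, Solay, 46 units, $10,884.06):
Base rate for 6513.50.01 is 20.5%.
Origin Solay qualifies under the Corovia–Solay agreement and 6513.50.01 is covered: preferential rate 17.5% applies instead.
Duty = $10,884.06 × 17.5% = $1,904.71.
Total = $0.00 + $6,707.51 + $1,904.71 = $8,612.22.

$8,612.22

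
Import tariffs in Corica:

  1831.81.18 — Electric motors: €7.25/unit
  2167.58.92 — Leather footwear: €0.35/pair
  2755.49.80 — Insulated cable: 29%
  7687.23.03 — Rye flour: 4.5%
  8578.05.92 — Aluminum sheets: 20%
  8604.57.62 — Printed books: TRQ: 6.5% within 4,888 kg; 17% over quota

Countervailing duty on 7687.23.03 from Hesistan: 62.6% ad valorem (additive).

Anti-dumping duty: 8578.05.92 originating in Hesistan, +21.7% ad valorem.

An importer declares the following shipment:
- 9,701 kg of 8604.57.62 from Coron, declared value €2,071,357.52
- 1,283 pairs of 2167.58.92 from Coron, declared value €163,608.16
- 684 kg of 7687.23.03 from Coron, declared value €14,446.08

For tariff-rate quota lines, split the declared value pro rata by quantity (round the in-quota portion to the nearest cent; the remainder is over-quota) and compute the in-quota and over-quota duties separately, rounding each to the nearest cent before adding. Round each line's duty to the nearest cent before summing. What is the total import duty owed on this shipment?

€243,642.89

Line 1 (8604.57.62, Coron, 9,701 kg, €2,071,357.52):
Code 8604.57.62 is under a tariff-rate quota (threshold 4,888 kg). In-quota: 4,888 kg at 6.5%; over-quota: 4,813 kg at 17%.
Pro-rata value split: in-quota = €2,071,357.52 × 4,888/9,701 = €1,043,685.76; over-quota = €2,071,357.52 − €1,043,685.76 = €1,027,671.76.
In-quota duty = €1,043,685.76 × 6.5% = €67,839.57. Over-quota duty = €1,027,671.76 × 17% = €174,704.20.
Line duty = €67,839.57 + €174,704.20 = €242,543.77.
Line 2 (2167.58.92, Coron, 1,283 pairs, €163,608.16):
Base rate for 2167.58.92 is €0.35/pair.
Duty = 1,283 × €0.35 = €449.05.
Line 3 (7687.23.03, Coron, 684 kg, €14,446.08):
Base rate for 7687.23.03 is 4.5%.
The additional-duty order on 7687.23.03 targets Hesistan, not Coron; it does not apply.
Duty = €14,446.08 × 4.5% = €650.07.
Total = €242,543.77 + €449.05 + €650.07 = €243,642.89.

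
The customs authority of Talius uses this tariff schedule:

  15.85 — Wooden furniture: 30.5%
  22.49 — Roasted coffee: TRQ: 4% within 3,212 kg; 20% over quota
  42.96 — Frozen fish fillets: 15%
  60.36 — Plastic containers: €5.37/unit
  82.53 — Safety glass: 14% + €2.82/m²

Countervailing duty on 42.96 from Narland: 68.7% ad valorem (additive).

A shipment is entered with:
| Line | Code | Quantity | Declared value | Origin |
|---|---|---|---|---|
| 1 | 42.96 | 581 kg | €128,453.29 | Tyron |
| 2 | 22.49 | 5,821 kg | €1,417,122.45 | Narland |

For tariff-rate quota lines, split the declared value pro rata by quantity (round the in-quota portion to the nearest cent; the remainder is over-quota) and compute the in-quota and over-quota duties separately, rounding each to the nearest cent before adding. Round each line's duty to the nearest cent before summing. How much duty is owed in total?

€177,578.66

Line 1 (42.96, Tyron, 581 kg, €128,453.29):
Base rate for 42.96 is 15%.
The additional-duty order on 42.96 targets Narland, not Tyron; it does not apply.
Duty = €128,453.29 × 15% = €19,267.99.
Line 2 (22.49, Narland, 5,821 kg, €1,417,122.45):
Code 22.49 is under a tariff-rate quota (threshold 3,212 kg). In-quota: 3,212 kg at 4%; over-quota: 2,609 kg at 20%.
Pro-rata value split: in-quota = €1,417,122.45 × 3,212/5,821 = €781,961.40; over-quota = €1,417,122.45 − €781,961.40 = €635,161.05.
In-quota duty = €781,961.40 × 4% = €31,278.46. Over-quota duty = €635,161.05 × 20% = €127,032.21.
Line duty = €31,278.46 + €127,032.21 = €158,310.67.
Total = €19,267.99 + €158,310.67 = €177,578.66.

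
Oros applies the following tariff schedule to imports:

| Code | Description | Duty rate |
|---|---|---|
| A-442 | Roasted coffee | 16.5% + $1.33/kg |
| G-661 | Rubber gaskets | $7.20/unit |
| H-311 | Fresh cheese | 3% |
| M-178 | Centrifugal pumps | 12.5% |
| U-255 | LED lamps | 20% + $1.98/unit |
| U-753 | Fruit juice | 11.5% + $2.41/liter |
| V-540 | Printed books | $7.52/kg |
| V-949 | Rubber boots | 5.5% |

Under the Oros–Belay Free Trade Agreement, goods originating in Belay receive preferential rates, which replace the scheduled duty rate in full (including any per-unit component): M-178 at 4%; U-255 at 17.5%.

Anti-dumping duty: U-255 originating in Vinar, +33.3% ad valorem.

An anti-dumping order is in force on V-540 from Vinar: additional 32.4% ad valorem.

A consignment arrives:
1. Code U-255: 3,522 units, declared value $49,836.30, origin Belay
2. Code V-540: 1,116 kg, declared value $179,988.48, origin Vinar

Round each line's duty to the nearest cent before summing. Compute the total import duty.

$75,429.94

Line 1 (U-255, Belay, 3,522 units, $49,836.30):
Base rate for U-255 is 20% + $1.98/unit.
Origin Belay qualifies under the Oros–Belay agreement and U-255 is covered: preferential rate 17.5% applies instead.
The additional-duty order on U-255 targets Vinar, not Belay; it does not apply.
Duty = $49,836.30 × 17.5% = $8,721.35.
Line 2 (V-540, Vinar, 1,116 kg, $179,988.48):
Base rate for V-540 is $7.52/kg.
Additional duty on V-540 from Vinar: +32.4% ad valorem. Applied ad valorem rate = 32.4%.
Duty = $179,988.48 × 32.4% + 1,116 × $7.52 = $66,708.59.
Total = $8,721.35 + $66,708.59 = $75,429.94.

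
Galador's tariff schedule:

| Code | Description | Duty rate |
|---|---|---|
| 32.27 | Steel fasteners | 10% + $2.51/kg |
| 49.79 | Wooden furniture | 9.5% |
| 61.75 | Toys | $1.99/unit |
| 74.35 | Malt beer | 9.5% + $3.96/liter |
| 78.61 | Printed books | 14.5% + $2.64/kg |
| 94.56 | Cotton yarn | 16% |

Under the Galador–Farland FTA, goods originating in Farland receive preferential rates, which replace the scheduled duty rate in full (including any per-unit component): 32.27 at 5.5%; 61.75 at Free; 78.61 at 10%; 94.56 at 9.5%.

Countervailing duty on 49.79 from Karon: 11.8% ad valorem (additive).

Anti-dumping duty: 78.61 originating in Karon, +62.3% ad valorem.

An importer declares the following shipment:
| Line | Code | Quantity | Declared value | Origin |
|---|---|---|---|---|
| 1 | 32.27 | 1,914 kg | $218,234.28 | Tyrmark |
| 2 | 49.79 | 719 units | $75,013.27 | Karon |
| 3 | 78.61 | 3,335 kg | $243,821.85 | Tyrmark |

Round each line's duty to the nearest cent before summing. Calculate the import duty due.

$86,763.97

Line 1 (32.27, Tyrmark, 1,914 kg, $218,234.28):
Base rate for 32.27 is 10% + $2.51/kg.
32.27 has an FTA preferential rate, but origin Tyrmark is not Farland; base rate stands.
Duty = $218,234.28 × 10% + 1,914 × $2.51 = $26,627.57.
Line 2 (49.79, Karon, 719 units, $75,013.27):
Base rate for 49.79 is 9.5%.
Additional duty on 49.79 from Karon: +11.8%. Applied ad valorem rate: 9.5% + 11.8% = 21.3%.
Duty = $75,013.27 × 21.3% = $15,977.83.
Line 3 (78.61, Tyrmark, 3,335 kg, $243,821.85):
Base rate for 78.61 is 14.5% + $2.64/kg.
78.61 has an FTA preferential rate, but origin Tyrmark is not Farland; base rate stands.
The additional-duty order on 78.61 targets Karon, not Tyrmark; it does not apply.
Duty = $243,821.85 × 14.5% + 3,335 × $2.64 = $44,158.57.
Total = $26,627.57 + $15,977.83 + $44,158.57 = $86,763.97.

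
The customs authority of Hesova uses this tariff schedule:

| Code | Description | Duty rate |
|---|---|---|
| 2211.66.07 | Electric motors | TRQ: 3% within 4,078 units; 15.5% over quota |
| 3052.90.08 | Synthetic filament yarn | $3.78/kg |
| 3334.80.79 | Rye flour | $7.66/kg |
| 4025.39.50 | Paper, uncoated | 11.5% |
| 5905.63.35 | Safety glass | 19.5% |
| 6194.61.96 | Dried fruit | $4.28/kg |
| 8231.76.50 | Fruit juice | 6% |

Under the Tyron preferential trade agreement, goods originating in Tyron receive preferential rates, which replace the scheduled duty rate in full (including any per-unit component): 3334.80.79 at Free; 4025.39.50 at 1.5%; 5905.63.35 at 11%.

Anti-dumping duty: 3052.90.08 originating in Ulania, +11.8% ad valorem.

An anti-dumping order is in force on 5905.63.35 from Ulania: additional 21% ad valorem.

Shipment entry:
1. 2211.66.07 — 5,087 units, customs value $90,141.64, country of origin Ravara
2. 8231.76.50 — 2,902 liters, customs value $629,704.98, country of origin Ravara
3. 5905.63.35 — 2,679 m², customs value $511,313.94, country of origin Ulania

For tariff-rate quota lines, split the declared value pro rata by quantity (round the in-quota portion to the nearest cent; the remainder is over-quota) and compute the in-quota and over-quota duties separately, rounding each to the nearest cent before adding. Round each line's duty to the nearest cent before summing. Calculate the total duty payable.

Line 1 (2211.66.07, Ravara, 5,087 units, $90,141.64):
Code 2211.66.07 is under a tariff-rate quota (threshold 4,078 units). In-quota: 4,078 units at 3%; over-quota: 1,009 units at 15.5%.
Pro-rata value split: in-quota = $90,141.64 × 4,078/5,087 = $72,262.16; over-quota = $90,141.64 − $72,262.16 = $17,879.48.
In-quota duty = $72,262.16 × 3% = $2,167.86. Over-quota duty = $17,879.48 × 15.5% = $2,771.32.
Line duty = $2,167.86 + $2,771.32 = $4,939.18.
Line 2 (8231.76.50, Ravara, 2,902 liters, $629,704.98):
Base rate for 8231.76.50 is 6%.
Duty = $629,704.98 × 6% = $37,782.30.
Line 3 (5905.63.35, Ulania, 2,679 m², $511,313.94):
Base rate for 5905.63.35 is 19.5%.
5905.63.35 has an FTA preferential rate, but origin Ulania is not Tyron; base rate stands.
Additional duty on 5905.63.35 from Ulania: +21%. Applied ad valorem rate: 19.5% + 21% = 40.5%.
Duty = $511,313.94 × 40.5% = $207,082.15.
Total = $4,939.18 + $37,782.30 + $207,082.15 = $249,803.63.

$249,803.63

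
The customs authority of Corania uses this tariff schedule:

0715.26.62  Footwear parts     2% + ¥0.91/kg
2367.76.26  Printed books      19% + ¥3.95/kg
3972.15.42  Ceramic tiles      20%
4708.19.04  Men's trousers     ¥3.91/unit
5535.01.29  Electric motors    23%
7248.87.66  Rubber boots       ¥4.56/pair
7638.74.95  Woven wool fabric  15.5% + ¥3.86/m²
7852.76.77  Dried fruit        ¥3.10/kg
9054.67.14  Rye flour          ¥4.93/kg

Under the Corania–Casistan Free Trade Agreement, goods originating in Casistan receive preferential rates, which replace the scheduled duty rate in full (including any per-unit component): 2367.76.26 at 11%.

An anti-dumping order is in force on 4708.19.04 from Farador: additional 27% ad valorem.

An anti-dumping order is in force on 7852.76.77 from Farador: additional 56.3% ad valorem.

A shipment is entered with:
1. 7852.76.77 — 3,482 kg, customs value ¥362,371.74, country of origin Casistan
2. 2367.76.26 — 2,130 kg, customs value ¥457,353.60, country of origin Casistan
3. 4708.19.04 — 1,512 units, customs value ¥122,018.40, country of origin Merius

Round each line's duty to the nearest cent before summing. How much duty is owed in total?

Line 1 (7852.76.77, Casistan, 3,482 kg, ¥362,371.74):
Base rate for 7852.76.77 is ¥3.10/kg.
Origin Casistan is the FTA partner but 7852.76.77 is not on the preference list; base rate stands.
The additional-duty order on 7852.76.77 targets Farador, not Casistan; it does not apply.
Duty = 3,482 × ¥3.10 = ¥10,794.20.
Line 2 (2367.76.26, Casistan, 2,130 kg, ¥457,353.60):
Base rate for 2367.76.26 is 19% + ¥3.95/kg.
Origin Casistan qualifies under the Corania–Casistan agreement and 2367.76.26 is covered: preferential rate 11% applies instead.
Duty = ¥457,353.60 × 11% = ¥50,308.90.
Line 3 (4708.19.04, Merius, 1,512 units, ¥122,018.40):
Base rate for 4708.19.04 is ¥3.91/unit.
The additional-duty order on 4708.19.04 targets Farador, not Merius; it does not apply.
Duty = 1,512 × ¥3.91 = ¥5,911.92.
Total = ¥10,794.20 + ¥50,308.90 + ¥5,911.92 = ¥67,015.02.

¥67,015.02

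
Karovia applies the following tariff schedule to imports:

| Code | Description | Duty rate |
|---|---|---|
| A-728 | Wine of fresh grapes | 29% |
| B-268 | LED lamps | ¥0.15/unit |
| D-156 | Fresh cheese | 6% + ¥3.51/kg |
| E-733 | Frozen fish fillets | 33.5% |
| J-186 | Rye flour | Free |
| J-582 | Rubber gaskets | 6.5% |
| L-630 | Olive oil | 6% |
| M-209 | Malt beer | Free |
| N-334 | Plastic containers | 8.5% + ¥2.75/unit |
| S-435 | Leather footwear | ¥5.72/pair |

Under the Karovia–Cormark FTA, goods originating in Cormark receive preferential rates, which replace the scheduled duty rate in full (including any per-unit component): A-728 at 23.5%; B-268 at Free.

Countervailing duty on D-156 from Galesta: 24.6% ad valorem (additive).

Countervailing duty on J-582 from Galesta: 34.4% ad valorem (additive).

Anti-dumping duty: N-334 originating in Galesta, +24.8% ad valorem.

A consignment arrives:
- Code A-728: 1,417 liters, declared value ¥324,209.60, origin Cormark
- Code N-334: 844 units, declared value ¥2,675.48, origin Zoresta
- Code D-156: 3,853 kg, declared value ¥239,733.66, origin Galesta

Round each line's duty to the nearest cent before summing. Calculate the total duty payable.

Line 1 (A-728, Cormark, 1,417 liters, ¥324,209.60):
Base rate for A-728 is 29%.
Origin Cormark qualifies under the Karovia–Cormark agreement and A-728 is covered: preferential rate 23.5% applies instead.
Duty = ¥324,209.60 × 23.5% = ¥76,189.26.
Line 2 (N-334, Zoresta, 844 units, ¥2,675.48):
Base rate for N-334 is 8.5% + ¥2.75/unit.
The additional-duty order on N-334 targets Galesta, not Zoresta; it does not apply.
Duty = ¥2,675.48 × 8.5% + 844 × ¥2.75 = ¥2,548.42.
Line 3 (D-156, Galesta, 3,853 kg, ¥239,733.66):
Base rate for D-156 is 6% + ¥3.51/kg.
Additional duty on D-156 from Galesta: +24.6%. Applied ad valorem rate: 6% + 24.6% = 30.6%.
Duty = ¥239,733.66 × 30.6% + 3,853 × ¥3.51 = ¥86,882.53.
Total = ¥76,189.26 + ¥2,548.42 + ¥86,882.53 = ¥165,620.21.

¥165,620.21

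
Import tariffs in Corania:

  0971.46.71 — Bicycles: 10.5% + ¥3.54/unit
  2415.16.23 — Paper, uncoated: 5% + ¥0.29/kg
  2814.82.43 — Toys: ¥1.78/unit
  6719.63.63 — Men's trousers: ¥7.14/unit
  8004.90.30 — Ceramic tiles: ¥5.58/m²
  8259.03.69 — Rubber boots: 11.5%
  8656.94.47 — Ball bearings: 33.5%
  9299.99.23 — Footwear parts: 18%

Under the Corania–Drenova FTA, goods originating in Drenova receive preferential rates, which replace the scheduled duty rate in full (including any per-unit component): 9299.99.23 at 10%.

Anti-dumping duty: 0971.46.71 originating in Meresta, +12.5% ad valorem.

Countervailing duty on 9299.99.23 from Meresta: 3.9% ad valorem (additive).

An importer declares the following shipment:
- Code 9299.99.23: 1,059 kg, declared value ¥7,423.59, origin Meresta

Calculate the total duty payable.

Line 1 (9299.99.23, Meresta, 1,059 kg, ¥7,423.59):
Base rate for 9299.99.23 is 18%.
9299.99.23 has an FTA preferential rate, but origin Meresta is not Drenova; base rate stands.
Additional duty on 9299.99.23 from Meresta: +3.9%. Applied ad valorem rate: 18% + 3.9% = 21.9%.
Duty = ¥7,423.59 × 21.9% = ¥1,625.77.

¥1,625.77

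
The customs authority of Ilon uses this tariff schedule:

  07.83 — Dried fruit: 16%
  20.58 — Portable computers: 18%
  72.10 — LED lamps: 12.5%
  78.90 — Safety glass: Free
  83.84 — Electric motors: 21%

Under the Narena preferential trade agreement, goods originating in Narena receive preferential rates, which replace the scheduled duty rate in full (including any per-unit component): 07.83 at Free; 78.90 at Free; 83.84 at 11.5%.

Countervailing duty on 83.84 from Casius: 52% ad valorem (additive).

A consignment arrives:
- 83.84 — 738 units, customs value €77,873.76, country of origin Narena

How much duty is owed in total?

Line 1 (83.84, Narena, 738 units, €77,873.76):
Base rate for 83.84 is 21%.
Origin Narena qualifies under the Ilon–Narena agreement and 83.84 is covered: preferential rate 11.5% applies instead.
The additional-duty order on 83.84 targets Casius, not Narena; it does not apply.
Duty = €77,873.76 × 11.5% = €8,955.48.

€8,955.48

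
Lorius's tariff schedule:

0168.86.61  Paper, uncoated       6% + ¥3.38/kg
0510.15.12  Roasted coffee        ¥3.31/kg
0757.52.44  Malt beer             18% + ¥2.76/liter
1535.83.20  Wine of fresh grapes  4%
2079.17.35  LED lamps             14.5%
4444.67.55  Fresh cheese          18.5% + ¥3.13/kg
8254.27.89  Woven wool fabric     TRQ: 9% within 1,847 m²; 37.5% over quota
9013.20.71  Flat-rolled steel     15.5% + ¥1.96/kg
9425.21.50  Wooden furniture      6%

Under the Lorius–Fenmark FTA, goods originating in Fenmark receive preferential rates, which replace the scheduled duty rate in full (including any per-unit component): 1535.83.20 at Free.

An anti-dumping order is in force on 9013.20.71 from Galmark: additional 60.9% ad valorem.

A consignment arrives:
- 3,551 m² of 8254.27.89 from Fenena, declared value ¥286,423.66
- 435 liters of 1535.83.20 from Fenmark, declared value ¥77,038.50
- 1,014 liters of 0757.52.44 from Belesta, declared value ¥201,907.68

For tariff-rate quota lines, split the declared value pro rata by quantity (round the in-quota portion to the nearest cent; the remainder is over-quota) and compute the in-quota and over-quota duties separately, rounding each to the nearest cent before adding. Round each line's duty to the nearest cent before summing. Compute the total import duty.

¥104,091.87

Line 1 (8254.27.89, Fenena, 3,551 m², ¥286,423.66):
Code 8254.27.89 is under a tariff-rate quota (threshold 1,847 m²). In-quota: 1,847 m² at 9%; over-quota: 1,704 m² at 37.5%.
Pro-rata value split: in-quota = ¥286,423.66 × 1,847/3,551 = ¥148,979.02; over-quota = ¥286,423.66 − ¥148,979.02 = ¥137,444.64.
In-quota duty = ¥148,979.02 × 9% = ¥13,408.11. Over-quota duty = ¥137,444.64 × 37.5% = ¥51,541.74.
Line duty = ¥13,408.11 + ¥51,541.74 = ¥64,949.85.
Line 2 (1535.83.20, Fenmark, 435 liters, ¥77,038.50):
Base rate for 1535.83.20 is 4%.
Origin Fenmark qualifies under the Lorius–Fenmark agreement and 1535.83.20 is covered: preferential rate Free applies instead.
Duty = ¥77,038.50 × 0% = ¥0.00.
Line 3 (0757.52.44, Belesta, 1,014 liters, ¥201,907.68):
Base rate for 0757.52.44 is 18% + ¥2.76/liter.
Duty = ¥201,907.68 × 18% + 1,014 × ¥2.76 = ¥39,142.02.
Total = ¥64,949.85 + ¥0.00 + ¥39,142.02 = ¥104,091.87.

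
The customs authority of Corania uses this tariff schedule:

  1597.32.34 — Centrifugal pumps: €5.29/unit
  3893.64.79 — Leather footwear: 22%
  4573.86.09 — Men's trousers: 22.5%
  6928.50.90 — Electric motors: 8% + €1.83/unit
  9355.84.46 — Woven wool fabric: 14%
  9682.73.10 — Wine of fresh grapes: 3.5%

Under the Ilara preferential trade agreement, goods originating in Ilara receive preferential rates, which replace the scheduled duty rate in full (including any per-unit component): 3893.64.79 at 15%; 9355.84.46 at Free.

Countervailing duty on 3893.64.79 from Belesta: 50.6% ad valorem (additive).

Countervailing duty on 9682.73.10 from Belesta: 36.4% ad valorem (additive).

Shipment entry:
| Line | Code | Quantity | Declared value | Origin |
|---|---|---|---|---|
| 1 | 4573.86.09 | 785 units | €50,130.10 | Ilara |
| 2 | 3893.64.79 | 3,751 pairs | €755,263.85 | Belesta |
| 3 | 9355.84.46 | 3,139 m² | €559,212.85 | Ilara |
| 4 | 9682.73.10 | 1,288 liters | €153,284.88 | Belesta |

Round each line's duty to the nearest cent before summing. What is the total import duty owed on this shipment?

Line 1 (4573.86.09, Ilara, 785 units, €50,130.10):
Base rate for 4573.86.09 is 22.5%.
Origin Ilara is the FTA partner but 4573.86.09 is not on the preference list; base rate stands.
Duty = €50,130.10 × 22.5% = €11,279.27.
Line 2 (3893.64.79, Belesta, 3,751 pairs, €755,263.85):
Base rate for 3893.64.79 is 22%.
3893.64.79 has an FTA preferential rate, but origin Belesta is not Ilara; base rate stands.
Additional duty on 3893.64.79 from Belesta: +50.6%. Applied ad valorem rate: 22% + 50.6% = 72.6%.
Duty = €755,263.85 × 72.6% = €548,321.56.
Line 3 (9355.84.46, Ilara, 3,139 m², €559,212.85):
Base rate for 9355.84.46 is 14%.
Origin Ilara qualifies under the Corania–Ilara agreement and 9355.84.46 is covered: preferential rate Free applies instead.
Duty = €559,212.85 × 0% = €0.00.
Line 4 (9682.73.10, Belesta, 1,288 liters, €153,284.88):
Base rate for 9682.73.10 is 3.5%.
Additional duty on 9682.73.10 from Belesta: +36.4%. Applied ad valorem rate: 3.5% + 36.4% = 39.9%.
Duty = €153,284.88 × 39.9% = €61,160.67.
Total = €11,279.27 + €548,321.56 + €0.00 + €61,160.67 = €620,761.50.

€620,761.50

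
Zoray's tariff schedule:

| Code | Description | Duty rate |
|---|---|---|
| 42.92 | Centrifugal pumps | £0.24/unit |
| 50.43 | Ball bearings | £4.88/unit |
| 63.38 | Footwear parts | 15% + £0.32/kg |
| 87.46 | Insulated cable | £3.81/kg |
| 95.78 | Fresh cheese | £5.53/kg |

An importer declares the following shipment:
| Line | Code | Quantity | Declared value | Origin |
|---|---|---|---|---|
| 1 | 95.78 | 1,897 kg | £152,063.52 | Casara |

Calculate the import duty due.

£10,490.41

Line 1 (95.78, Casara, 1,897 kg, £152,063.52):
Base rate for 95.78 is £5.53/kg.
Duty = 1,897 × £5.53 = £10,490.41.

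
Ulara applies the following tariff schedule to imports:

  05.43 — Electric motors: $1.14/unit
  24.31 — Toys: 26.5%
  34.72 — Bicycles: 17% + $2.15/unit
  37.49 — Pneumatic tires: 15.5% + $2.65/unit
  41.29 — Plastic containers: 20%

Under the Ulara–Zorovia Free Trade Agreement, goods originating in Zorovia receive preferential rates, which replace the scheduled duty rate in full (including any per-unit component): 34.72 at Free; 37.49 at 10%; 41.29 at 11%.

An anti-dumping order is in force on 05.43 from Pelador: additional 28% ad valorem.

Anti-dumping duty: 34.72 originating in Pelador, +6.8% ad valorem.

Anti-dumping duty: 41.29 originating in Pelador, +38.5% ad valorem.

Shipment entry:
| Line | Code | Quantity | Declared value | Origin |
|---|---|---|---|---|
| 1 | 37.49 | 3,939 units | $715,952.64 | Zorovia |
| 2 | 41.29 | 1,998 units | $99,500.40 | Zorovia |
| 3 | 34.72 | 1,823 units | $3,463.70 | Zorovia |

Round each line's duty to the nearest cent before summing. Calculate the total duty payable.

$82,540.30

Line 1 (37.49, Zorovia, 3,939 units, $715,952.64):
Base rate for 37.49 is 15.5% + $2.65/unit.
Origin Zorovia qualifies under the Ulara–Zorovia agreement and 37.49 is covered: preferential rate 10% applies instead.
Duty = $715,952.64 × 10% = $71,595.26.
Line 2 (41.29, Zorovia, 1,998 units, $99,500.40):
Base rate for 41.29 is 20%.
Origin Zorovia qualifies under the Ulara–Zorovia agreement and 41.29 is covered: preferential rate 11% applies instead.
The additional-duty order on 41.29 targets Pelador, not Zorovia; it does not apply.
Duty = $99,500.40 × 11% = $10,945.04.
Line 3 (34.72, Zorovia, 1,823 units, $3,463.70):
Base rate for 34.72 is 17% + $2.15/unit.
Origin Zorovia qualifies under the Ulara–Zorovia agreement and 34.72 is covered: preferential rate Free applies instead.
The additional-duty order on 34.72 targets Pelador, not Zorovia; it does not apply.
Duty = $3,463.70 × 0% = $0.00.
Total = $71,595.26 + $10,945.04 + $0.00 = $82,540.30.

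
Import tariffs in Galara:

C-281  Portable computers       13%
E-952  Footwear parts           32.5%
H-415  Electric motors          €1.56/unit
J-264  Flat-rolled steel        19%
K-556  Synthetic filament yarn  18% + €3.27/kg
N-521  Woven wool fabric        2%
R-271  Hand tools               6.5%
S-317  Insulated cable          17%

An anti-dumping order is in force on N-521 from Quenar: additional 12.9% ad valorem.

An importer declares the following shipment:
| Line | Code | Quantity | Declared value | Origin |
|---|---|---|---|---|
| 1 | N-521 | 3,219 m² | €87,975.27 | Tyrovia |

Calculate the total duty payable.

€1,759.51

Line 1 (N-521, Tyrovia, 3,219 m², €87,975.27):
Base rate for N-521 is 2%.
The additional-duty order on N-521 targets Quenar, not Tyrovia; it does not apply.
Duty = €87,975.27 × 2% = €1,759.51.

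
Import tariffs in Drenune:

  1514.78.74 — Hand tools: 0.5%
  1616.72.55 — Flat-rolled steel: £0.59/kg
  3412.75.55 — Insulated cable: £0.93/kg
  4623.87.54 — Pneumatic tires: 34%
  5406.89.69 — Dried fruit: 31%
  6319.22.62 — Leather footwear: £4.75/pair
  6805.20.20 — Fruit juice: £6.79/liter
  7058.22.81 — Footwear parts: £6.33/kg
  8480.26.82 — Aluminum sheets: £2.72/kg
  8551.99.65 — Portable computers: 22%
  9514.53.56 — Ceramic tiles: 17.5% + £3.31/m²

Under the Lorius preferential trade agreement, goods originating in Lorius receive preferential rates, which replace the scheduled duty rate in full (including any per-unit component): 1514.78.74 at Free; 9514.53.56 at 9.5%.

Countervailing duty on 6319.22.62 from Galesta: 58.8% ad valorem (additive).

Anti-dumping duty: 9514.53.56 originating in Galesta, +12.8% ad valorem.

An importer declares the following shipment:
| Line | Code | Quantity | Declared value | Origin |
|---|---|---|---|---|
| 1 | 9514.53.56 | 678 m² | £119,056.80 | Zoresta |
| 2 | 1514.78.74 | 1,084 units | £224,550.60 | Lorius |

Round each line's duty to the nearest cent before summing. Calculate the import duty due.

Line 1 (9514.53.56, Zoresta, 678 m², £119,056.80):
Base rate for 9514.53.56 is 17.5% + £3.31/m².
9514.53.56 has an FTA preferential rate, but origin Zoresta is not Lorius; base rate stands.
The additional-duty order on 9514.53.56 targets Galesta, not Zoresta; it does not apply.
Duty = £119,056.80 × 17.5% + 678 × £3.31 = £23,079.12.
Line 2 (1514.78.74, Lorius, 1,084 units, £224,550.60):
Base rate for 1514.78.74 is 0.5%.
Origin Lorius qualifies under the Drenune–Lorius agreement and 1514.78.74 is covered: preferential rate Free applies instead.
Duty = £224,550.60 × 0% = £0.00.
Total = £23,079.12 + £0.00 = £23,079.12.

£23,079.12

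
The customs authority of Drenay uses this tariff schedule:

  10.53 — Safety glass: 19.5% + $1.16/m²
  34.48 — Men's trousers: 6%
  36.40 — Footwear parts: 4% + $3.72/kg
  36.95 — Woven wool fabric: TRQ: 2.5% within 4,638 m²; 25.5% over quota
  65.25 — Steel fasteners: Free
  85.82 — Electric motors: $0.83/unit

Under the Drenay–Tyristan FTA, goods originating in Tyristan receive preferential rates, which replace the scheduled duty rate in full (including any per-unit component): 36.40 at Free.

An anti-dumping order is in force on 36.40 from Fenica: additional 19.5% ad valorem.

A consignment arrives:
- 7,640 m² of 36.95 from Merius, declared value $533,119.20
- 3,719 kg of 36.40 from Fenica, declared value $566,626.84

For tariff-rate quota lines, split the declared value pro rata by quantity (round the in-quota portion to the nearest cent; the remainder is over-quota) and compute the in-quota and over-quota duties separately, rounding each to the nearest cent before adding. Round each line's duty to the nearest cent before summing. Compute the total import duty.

Line 1 (36.95, Merius, 7,640 m², $533,119.20):
Code 36.95 is under a tariff-rate quota (threshold 4,638 m²). In-quota: 4,638 m² at 2.5%; over-quota: 3,002 m² at 25.5%.
Pro-rata value split: in-quota = $533,119.20 × 4,638/7,640 = $323,639.64; over-quota = $533,119.20 − $323,639.64 = $209,479.56.
In-quota duty = $323,639.64 × 2.5% = $8,090.99. Over-quota duty = $209,479.56 × 25.5% = $53,417.29.
Line duty = $8,090.99 + $53,417.29 = $61,508.28.
Line 2 (36.40, Fenica, 3,719 kg, $566,626.84):
Base rate for 36.40 is 4% + $3.72/kg.
36.40 has an FTA preferential rate, but origin Fenica is not Tyristan; base rate stands.
Additional duty on 36.40 from Fenica: +19.5%. Applied ad valorem rate: 4% + 19.5% = 23.5%.
Duty = $566,626.84 × 23.5% + 3,719 × $3.72 = $146,991.99.
Total = $61,508.28 + $146,991.99 = $208,500.27.

$208,500.27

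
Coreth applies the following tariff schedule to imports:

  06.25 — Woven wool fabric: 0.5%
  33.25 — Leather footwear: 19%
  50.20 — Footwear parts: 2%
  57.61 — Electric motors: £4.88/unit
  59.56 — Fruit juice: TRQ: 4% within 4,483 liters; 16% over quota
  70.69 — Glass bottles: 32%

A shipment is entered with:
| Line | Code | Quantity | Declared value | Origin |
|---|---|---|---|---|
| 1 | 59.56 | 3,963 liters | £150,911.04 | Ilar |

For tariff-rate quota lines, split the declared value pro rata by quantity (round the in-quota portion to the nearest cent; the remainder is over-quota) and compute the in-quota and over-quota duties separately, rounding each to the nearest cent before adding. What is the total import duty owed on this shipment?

£6,036.44

Line 1 (59.56, Ilar, 3,963 liters, £150,911.04):
Code 59.56 is under a tariff-rate quota (threshold 4,483 liters). Quantity 3,963 liters is within the quota, so the in-quota rate 4% applies to the full value.
Duty = £150,911.04 × 4% = £6,036.44.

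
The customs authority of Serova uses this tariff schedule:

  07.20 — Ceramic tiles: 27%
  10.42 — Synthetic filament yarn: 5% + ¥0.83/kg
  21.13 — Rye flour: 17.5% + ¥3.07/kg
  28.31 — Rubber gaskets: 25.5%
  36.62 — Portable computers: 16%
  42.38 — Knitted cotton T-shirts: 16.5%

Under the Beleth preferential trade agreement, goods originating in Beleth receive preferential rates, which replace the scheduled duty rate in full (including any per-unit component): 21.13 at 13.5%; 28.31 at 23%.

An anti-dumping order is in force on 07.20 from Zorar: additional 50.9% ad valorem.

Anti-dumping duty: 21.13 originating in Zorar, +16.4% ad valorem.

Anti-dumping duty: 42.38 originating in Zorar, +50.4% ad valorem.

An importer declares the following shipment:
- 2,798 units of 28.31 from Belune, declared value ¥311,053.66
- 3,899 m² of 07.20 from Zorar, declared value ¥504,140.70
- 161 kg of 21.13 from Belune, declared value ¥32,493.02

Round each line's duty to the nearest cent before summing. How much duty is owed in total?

Line 1 (28.31, Belune, 2,798 units, ¥311,053.66):
Base rate for 28.31 is 25.5%.
28.31 has an FTA preferential rate, but origin Belune is not Beleth; base rate stands.
Duty = ¥311,053.66 × 25.5% = ¥79,318.68.
Line 2 (07.20, Zorar, 3,899 m², ¥504,140.70):
Base rate for 07.20 is 27%.
Additional duty on 07.20 from Zorar: +50.9%. Applied ad valorem rate: 27% + 50.9% = 77.9%.
Duty = ¥504,140.70 × 77.9% = ¥392,725.61.
Line 3 (21.13, Belune, 161 kg, ¥32,493.02):
Base rate for 21.13 is 17.5% + ¥3.07/kg.
21.13 has an FTA preferential rate, but origin Belune is not Beleth; base rate stands.
The additional-duty order on 21.13 targets Zorar, not Belune; it does not apply.
Duty = ¥32,493.02 × 17.5% + 161 × ¥3.07 = ¥6,180.55.
Total = ¥79,318.68 + ¥392,725.61 + ¥6,180.55 = ¥478,224.84.

¥478,224.84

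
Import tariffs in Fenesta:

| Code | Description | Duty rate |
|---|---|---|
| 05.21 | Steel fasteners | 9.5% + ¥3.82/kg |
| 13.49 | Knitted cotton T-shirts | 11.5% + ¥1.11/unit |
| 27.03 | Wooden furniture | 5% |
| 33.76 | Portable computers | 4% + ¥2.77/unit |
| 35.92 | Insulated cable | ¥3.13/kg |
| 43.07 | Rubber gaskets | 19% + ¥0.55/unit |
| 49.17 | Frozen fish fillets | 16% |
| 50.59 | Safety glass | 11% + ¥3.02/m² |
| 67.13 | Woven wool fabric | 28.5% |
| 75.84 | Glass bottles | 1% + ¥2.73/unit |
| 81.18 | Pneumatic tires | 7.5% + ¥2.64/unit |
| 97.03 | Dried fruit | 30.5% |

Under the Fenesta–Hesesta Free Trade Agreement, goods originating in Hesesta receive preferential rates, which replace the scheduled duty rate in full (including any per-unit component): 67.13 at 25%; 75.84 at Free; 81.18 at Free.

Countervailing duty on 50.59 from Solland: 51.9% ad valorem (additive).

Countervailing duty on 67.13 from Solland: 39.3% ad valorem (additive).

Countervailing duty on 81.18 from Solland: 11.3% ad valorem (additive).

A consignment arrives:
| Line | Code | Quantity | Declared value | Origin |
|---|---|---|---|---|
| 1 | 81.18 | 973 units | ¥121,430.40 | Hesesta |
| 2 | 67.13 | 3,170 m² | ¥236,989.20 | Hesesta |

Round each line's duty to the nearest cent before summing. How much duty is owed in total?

¥59,247.30

Line 1 (81.18, Hesesta, 973 units, ¥121,430.40):
Base rate for 81.18 is 7.5% + ¥2.64/unit.
Origin Hesesta qualifies under the Fenesta–Hesesta agreement and 81.18 is covered: preferential rate Free applies instead.
The additional-duty order on 81.18 targets Solland, not Hesesta; it does not apply.
Duty = ¥121,430.40 × 0% = ¥0.00.
Line 2 (67.13, Hesesta, 3,170 m², ¥236,989.20):
Base rate for 67.13 is 28.5%.
Origin Hesesta qualifies under the Fenesta–Hesesta agreement and 67.13 is covered: preferential rate 25% applies instead.
The additional-duty order on 67.13 targets Solland, not Hesesta; it does not apply.
Duty = ¥236,989.20 × 25% = ¥59,247.30.
Total = ¥0.00 + ¥59,247.30 = ¥59,247.30.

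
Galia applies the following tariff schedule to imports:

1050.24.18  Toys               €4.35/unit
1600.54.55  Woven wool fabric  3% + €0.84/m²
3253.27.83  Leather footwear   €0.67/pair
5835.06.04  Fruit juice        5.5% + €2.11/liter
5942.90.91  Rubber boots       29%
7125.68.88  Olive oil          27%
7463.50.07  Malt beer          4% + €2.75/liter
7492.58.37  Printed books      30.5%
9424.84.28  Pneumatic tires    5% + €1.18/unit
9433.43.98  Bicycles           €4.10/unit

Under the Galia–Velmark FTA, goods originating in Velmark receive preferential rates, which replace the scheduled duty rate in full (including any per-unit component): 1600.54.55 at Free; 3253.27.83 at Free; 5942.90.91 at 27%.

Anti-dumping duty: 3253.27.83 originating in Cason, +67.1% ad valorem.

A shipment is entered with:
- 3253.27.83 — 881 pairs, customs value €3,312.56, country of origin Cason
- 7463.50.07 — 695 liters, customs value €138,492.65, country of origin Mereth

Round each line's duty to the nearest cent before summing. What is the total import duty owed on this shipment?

€10,263.96

Line 1 (3253.27.83, Cason, 881 pairs, €3,312.56):
Base rate for 3253.27.83 is €0.67/pair.
3253.27.83 has an FTA preferential rate, but origin Cason is not Velmark; base rate stands.
Additional duty on 3253.27.83 from Cason: +67.1% ad valorem. Applied ad valorem rate = 67.1%.
Duty = €3,312.56 × 67.1% + 881 × €0.67 = €2,813.00.
Line 2 (7463.50.07, Mereth, 695 liters, €138,492.65):
Base rate for 7463.50.07 is 4% + €2.75/liter.
Duty = €138,492.65 × 4% + 695 × €2.75 = €7,450.96.
Total = €2,813.00 + €7,450.96 = €10,263.96.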